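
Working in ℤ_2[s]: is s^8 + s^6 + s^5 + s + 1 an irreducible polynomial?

Yes

Write g(s) = s^8 + s^6 + s^5 + s + 1.
Check for roots in ℤ_2: g(0) = 1; g(1) = 1.
No roots, so no linear factors.
Monic irreducibles of degree 2 over GF(2): s^2 + s + 1.
None of them divide g (all give nonzero remainder).
Monic irreducibles of degree 3 over GF(2): s^3 + s + 1, s^3 + s^2 + 1.
None of them divide g (all give nonzero remainder).
Monic irreducibles of degree 4 over GF(2): s^4 + s + 1, s^4 + s^3 + 1, s^4 + s^3 + s^2 + s + 1.
None of them divide g (all give nonzero remainder).
No irreducible factor of degree ≤ 4 exists, so g is irreducible over GF(2).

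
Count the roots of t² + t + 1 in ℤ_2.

Write h(t) = t² + t + 1.
Evaluate at each of the 2 elements of ℤ_2:
h(0) = 1; h(1) = 1.
No element is a root.

0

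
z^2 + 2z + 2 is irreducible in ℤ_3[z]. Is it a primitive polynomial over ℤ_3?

Write f(z) = z^2 + 2z + 2.
|GF(3^2)^×| = 3^2 − 1 = 8. Prime factorization: 8 = 2^3.
f is primitive ⇔ z has order 8 in GF(3)[z]/(f), i.e. z^(8/q) ≠ 1 for each prime q | 8.
z^(4) mod f = 2.
None equal 1, so z has full order 8; f is primitive.

Yes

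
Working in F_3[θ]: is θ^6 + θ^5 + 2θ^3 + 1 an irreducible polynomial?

Write g(θ) = θ^6 + θ^5 + 2θ^3 + 1.
Check for roots in F_3: g(0) = 1; g(1) = 2; g(2) = 2.
No roots, so no linear factors.
Monic irreducibles of degree 2 over GF(3): θ^2 + 1, θ^2 + θ + 2, θ^2 + 2θ + 2.
None of them divide g (all give nonzero remainder).
Degree-3 irreducible divisors: test the 8 monic irreducibles of degree 3 over GF(3).
None of them divide g (all give nonzero remainder).
No irreducible factor of degree ≤ 3 exists, so g is irreducible over GF(3).

Yes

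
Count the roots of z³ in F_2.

1

Write f(z) = z³.
Evaluate at each of the 2 elements of F_2:
f(0) = 0 → root; f(1) = 1.
Roots: {0}.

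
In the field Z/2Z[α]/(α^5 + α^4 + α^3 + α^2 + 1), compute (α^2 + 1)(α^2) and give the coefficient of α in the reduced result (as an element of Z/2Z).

Multiply in Z/2Z[α]: (α^2 + 1)·(α^2) = α^4 + α^2.
Reduced: α^4 + α^2.

0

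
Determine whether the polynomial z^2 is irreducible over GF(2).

No

Write f(z) = z^2.
Check for roots in GF(2): f(0) = 0 → root; f(1) = 1.
f(0) = 0, so (z) divides f(z); f is reducible.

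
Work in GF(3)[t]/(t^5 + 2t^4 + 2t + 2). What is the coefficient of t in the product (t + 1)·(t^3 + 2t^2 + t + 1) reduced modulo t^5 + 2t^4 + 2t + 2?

2

Multiply in GF(3)[t]: (t + 1)·(t^3 + 2t^2 + t + 1) = t^4 + 2t + 1.
Reduced: t^4 + 2t + 1.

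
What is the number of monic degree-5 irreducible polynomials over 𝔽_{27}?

2869776

x^(27^5) − x is the product of all monic irreducibles of degree dividing 5; Möbius inversion gives N = (1/5) Σ μ(5/d)·27^d.
Divisors of 5: 1, 5; μ(5/d) for each: -1, 1.
Σ = − 27^1 + 27^5 = 14348880.
N = 14348880/5 = 2869776.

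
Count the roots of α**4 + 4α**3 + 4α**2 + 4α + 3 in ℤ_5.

3

Write g(α) = α**4 + 4α**3 + 4α**2 + 4α + 3.
Evaluate at each of the 5 elements of ℤ_5:
g(0) = 3; g(1) = 1; g(2) = 0 → root; g(3) = 0 → root; g(4) = 0 → root.
Roots: {2, 3, 4}.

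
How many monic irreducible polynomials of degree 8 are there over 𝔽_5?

x^(5^8) − x is the product of all monic irreducibles of degree dividing 8; Möbius inversion gives N = (1/8) Σ μ(8/d)·5^d.
Divisors of 8: 1, 2, 4, 8; μ(8/d) for each: 0, 0, -1, 1.
Σ = − 5^4 + 5^8 = 390000.
N = 390000/8 = 48750.

48750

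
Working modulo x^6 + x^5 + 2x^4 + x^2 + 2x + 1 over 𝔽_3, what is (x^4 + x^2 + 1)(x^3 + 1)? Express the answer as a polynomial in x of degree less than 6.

Multiply in 𝔽_3[x]: (x^4 + x^2 + 1)·(x^3 + 1) = x^7 + x^5 + x^4 + x^3 + x^2 + 1.
Reduce using x^6 ≡ 2x^5 + x^4 + 2x^2 + x + 2 (mod x^6 + x^5 + 2x^4 + x^2 + 2x + 1).
Reduced: x + 2.

x + 2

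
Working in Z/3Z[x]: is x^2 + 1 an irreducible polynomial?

Yes

Write g(x) = x^2 + 1.
Check for roots in Z/3Z: g(0) = 1; g(1) = 2; g(2) = 2.
No roots. A degree-2 polynomial over a field with no linear factor is irreducible.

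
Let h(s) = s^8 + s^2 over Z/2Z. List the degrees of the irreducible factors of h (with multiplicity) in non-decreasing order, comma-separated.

Roots in Z/2Z: h(0) = 0 → root; h(1) = 0 → root.
Linear factors from roots: (s), (s + 1).
Complete factorization: h(s) = (s)^2·(s + 1)^2·(s^2 + s + 1)^2.
Factor degrees with multiplicity: 1 + 1 + 1 + 1 + 2 + 2 = 8.

1, 1, 1, 1, 2, 2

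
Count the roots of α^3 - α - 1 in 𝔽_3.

0

Write g(α) = α^3 - α - 1.
Evaluate at each of the 3 elements of 𝔽_3:
g(0) = 2; g(1) = 2; g(2) = 2.
No element is a root.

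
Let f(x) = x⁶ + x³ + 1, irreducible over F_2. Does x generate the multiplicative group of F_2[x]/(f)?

No

|GF(2^6)^×| = 2^6 − 1 = 63. Prime factorization: 63 = 3^2·7.
f is primitive ⇔ x has order 63 in GF(2)[x]/(f), i.e. x^(63/q) ≠ 1 for each prime q | 63.
x^(21) mod f = x³.
x^(9) mod f = 1
Since x^(9) = 1, the order of x divides 9 < 63; not primitive.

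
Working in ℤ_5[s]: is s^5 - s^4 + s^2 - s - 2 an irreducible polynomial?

Write h(s) = s^5 - s^4 + s^2 - s - 2.
Check for roots in ℤ_5: h(0) = 3; h(1) = 3; h(2) = 1; h(3) = 1; h(4) = 3.
No roots, so no linear factors.
Degree-2 irreducible divisors: test the 10 monic irreducibles of degree 2 over GF(5).
None of them divide h (all give nonzero remainder).
No irreducible factor of degree ≤ 2 exists, so h is irreducible over GF(5).

Yes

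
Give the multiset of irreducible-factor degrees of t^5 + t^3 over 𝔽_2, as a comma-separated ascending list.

1, 1, 1, 1, 1

Write f(t) = t^5 + t^3.
Roots in 𝔽_2: f(0) = 0 → root; f(1) = 0 → root.
Linear factors from roots: (t), (t + 1).
Complete factorization: f(t) = (t + 1)^2·(t)^3.
Factor degrees with multiplicity: 1 + 1 + 1 + 1 + 1 = 5.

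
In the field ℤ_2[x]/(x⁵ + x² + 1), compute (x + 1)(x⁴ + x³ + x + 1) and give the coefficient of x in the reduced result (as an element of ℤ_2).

Multiply in ℤ_2[x]: (x + 1)·(x⁴ + x³ + x + 1) = x⁵ + x³ + x² + 1.
Reduce using x⁵ ≡ x² + 1 (mod x⁵ + x² + 1).
Reduced: x³.

0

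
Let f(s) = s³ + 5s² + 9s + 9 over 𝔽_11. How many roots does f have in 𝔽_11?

Evaluate at each of the 11 elements of 𝔽_11:
f(0) = 9; f(1) = 2; f(2) = 0 → root; f(3) = 9; f(4) = 2; f(5) = 7; f(6) = 8; f(7) = 0 → root; f(8) = 0 → root; f(9) = 3; f(10) = 4.
Roots: {2, 7, 8}.

3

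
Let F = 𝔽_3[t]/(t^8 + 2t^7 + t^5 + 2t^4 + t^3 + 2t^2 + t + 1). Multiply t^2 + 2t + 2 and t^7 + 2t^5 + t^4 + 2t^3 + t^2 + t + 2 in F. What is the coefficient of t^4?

Multiply in 𝔽_3[t]: (t^2 + 2t + 2)·(t^7 + 2t^5 + t^4 + 2t^3 + t^2 + t + 2) = t^9 + 2t^8 + t^7 + 2t^6 + 2t^5 + t^4 + t^3 + 1.
Reduce using t^8 ≡ t^7 + 2t^5 + t^4 + 2t^3 + t^2 + 2t + 2 (mod t^8 + 2t^7 + t^5 + 2t^4 + t^3 + 2t^2 + t + 1).
Reduced: t^7 + t^6 + 2t^3 + 2t^2 + 2t + 1.

0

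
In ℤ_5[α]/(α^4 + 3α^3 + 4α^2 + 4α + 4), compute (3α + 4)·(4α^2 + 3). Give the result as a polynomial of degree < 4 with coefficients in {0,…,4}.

Multiply in ℤ_5[α]: (3α + 4)·(4α^2 + 3) = 2α^3 + α^2 + 4α + 2.
Reduced: 2α^3 + α^2 + 4α + 2.

2α^3 + α^2 + 4α + 2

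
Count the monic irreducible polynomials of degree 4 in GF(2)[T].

3

The number of monic irreducibles of degree 4 over GF(2) is (1/4)·Σ_{d∣4} μ(4/d) 2^d.
Divisors of 4: 1, 2, 4; μ(4/d) for each: 0, -1, 1.
Σ = − 2^2 + 2^4 = 12.
N = 12/4 = 3.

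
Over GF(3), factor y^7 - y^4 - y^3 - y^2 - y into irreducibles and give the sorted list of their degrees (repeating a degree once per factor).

1, 1, 1, 4

Write h(y) = y^7 - y^4 - y^3 - y^2 - y.
Roots in GF(3): h(0) = 0 → root; h(1) = 0 → root; h(2) = 2.
Linear factors from roots: (y), (y - 1).
Complete factorization: h(y) = (y)·(y - 1)^2·(y^4 - y^3 - 1).
Factor degrees with multiplicity: 1 + 1 + 1 + 4 = 7.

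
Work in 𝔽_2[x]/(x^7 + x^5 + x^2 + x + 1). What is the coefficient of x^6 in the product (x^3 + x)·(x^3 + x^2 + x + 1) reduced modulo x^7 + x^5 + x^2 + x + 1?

1

Multiply in 𝔽_2[x]: (x^3 + x)·(x^3 + x^2 + x + 1) = x^6 + x^5 + x^2 + x.
Reduced: x^6 + x^5 + x^2 + x.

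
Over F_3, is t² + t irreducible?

No

Write m(t) = t² + t.
Check for roots in F_3: m(0) = 0 → root; m(1) = 2; m(2) = 0 → root.
m(0) = 0, so (t) divides m(t); m is reducible.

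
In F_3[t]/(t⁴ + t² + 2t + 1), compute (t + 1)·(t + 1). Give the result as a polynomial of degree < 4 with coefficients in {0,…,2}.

t^2 + 2t + 1

Multiply in F_3[t]: (t + 1)·(t + 1) = t² + 2t + 1.
Reduced: t² + 2t + 1.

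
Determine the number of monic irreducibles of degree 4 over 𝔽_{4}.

60

By the necklace-counting formula, N_4(4) = (1/4) Σ_{d|4} μ(4/d)·4^d.
Divisors of 4: 1, 2, 4; μ(4/d) for each: 0, -1, 1.
Σ = − 4^2 + 4^4 = 240.
N = 240/4 = 60.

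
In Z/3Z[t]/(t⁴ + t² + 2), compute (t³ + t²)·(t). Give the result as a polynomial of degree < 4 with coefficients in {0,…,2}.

Multiply in Z/3Z[t]: (t³ + t²)·(t) = t⁴ + t³.
Reduce using t⁴ ≡ 2t² + 1 (mod t⁴ + t² + 2).
Reduced: t³ + 2t² + 1.

t^3 + 2t^2 + 1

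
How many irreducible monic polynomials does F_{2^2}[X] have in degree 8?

8160

Gauss's count: N_{4}(8) = (1/8) Σ_{d|8} μ(8/d)·4^d.
Divisors of 8: 1, 2, 4, 8; μ(8/d) for each: 0, 0, -1, 1.
Σ = − 4^4 + 4^8 = 65280.
N = 65280/8 = 8160.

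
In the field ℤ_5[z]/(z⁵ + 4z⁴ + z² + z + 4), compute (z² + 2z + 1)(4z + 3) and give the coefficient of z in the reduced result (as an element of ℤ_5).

Multiply in ℤ_5[z]: (z² + 2z + 1)·(4z + 3) = 4z³ + z² + 3.
Reduced: 4z³ + z² + 3.

0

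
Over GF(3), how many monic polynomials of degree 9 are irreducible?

2184

By the necklace-counting formula, N_3(9) = (1/9) Σ_{d|9} μ(9/d)·3^d.
Divisors of 9: 1, 3, 9; μ(9/d) for each: 0, -1, 1.
Σ = − 3^3 + 3^9 = 19656.
N = 19656/9 = 2184.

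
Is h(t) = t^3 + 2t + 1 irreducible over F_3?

Check for roots in F_3: h(0) = 1; h(1) = 1; h(2) = 1.
No roots. A degree-3 polynomial over a field with no linear factor is irreducible.

Yes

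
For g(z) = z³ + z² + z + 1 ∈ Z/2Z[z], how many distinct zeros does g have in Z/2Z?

Evaluate at each of the 2 elements of Z/2Z:
g(0) = 1; g(1) = 0 → root.
Roots: {1}.

1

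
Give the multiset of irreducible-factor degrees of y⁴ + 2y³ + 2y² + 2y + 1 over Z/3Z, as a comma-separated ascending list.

Write f(y) = y⁴ + 2y³ + 2y² + 2y + 1.
Roots in Z/3Z: f(0) = 1; f(1) = 2; f(2) = 0 → root.
Linear factors from roots: (y + 1).
Complete factorization: f(y) = (y + 1)^2·(y² + 1).
Factor degrees with multiplicity: 1 + 1 + 2 = 4.

1, 1, 2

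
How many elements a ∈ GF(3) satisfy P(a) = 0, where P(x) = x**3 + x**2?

2

Evaluate at each of the 3 elements of GF(3):
P(0) = 0 → root; P(1) = 2; P(2) = 0 → root.
Roots: {0, 2}.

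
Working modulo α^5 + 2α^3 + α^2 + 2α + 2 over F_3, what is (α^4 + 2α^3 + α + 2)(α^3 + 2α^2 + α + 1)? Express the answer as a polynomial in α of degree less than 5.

Multiply in F_3[α]: (α^4 + 2α^3 + α + 2)·(α^3 + 2α^2 + α + 1) = α^7 + α^6 + 2α^5 + α^4 + 2α^2 + 2.
Reduce using α^5 ≡ α^3 + 2α^2 + α + 1 (mod α^5 + 2α^3 + α^2 + 2α + 2).
Reduced: α^4 + α^2 + α + 2.

α^4 + α^2 + α + 2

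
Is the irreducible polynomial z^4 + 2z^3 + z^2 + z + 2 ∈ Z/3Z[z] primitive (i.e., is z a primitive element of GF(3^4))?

Yes

Write f(z) = z^4 + 2z^3 + z^2 + z + 2.
|GF(3^4)^×| = 3^4 − 1 = 80. Prime factorization: 80 = 2^4·5.
f is primitive ⇔ z has order 80 in GF(3)[z]/(f), i.e. z^(80/q) ≠ 1 for each prime q | 80.
z^(40) mod f = 2.
z^(16) mod f = z^3 + 1.
None equal 1, so z has full order 80; f is primitive.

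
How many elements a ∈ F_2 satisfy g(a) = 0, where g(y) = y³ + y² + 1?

Evaluate at each of the 2 elements of F_2:
g(0) = 1; g(1) = 1.
No element is a root.

0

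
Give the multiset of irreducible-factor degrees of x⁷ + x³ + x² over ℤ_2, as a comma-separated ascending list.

Write g(x) = x⁷ + x³ + x².
Roots in ℤ_2: g(0) = 0 → root; g(1) = 1.
Linear factors from roots: (x).
Complete factorization: g(x) = (x)^2·(x² + x + 1)·(x³ + x² + 1).
Factor degrees with multiplicity: 1 + 1 + 2 + 3 = 7.

1, 1, 2, 3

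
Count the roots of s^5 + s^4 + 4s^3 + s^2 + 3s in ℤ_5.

4

Write g(s) = s^5 + s^4 + 4s^3 + s^2 + 3s.
Evaluate at each of the 5 elements of ℤ_5:
g(0) = 0 → root; g(1) = 0 → root; g(2) = 0 → root; g(3) = 0 → root; g(4) = 4.
Roots: {0, 1, 2, 3}.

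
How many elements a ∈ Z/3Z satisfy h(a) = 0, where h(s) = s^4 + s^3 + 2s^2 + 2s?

Evaluate at each of the 3 elements of Z/3Z:
h(0) = 0 → root; h(1) = 0 → root; h(2) = 0 → root.
Roots: {0, 1, 2}.

3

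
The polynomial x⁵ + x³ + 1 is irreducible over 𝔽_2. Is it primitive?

Write f(x) = x⁵ + x³ + 1.
|GF(2^5)^×| = 2^5 − 1 = 31. Prime factorization: 31 = 31.
f is primitive ⇔ x has order 31 in GF(2)[x]/(f), i.e. x^(31/q) ≠ 1 for each prime q | 31.
x^(1) mod f = x.
None equal 1, so x has full order 31; f is primitive.

Yes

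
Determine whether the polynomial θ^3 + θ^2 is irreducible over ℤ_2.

Write f(θ) = θ^3 + θ^2.
Check for roots in ℤ_2: f(0) = 0 → root; f(1) = 0 → root.
f(0) = 0, so (θ) divides f(θ); f is reducible.

No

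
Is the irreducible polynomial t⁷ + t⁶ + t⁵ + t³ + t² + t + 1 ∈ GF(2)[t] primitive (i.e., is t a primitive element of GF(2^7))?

Yes

Write f(t) = t⁷ + t⁶ + t⁵ + t³ + t² + t + 1.
|GF(2^7)^×| = 2^7 − 1 = 127. Prime factorization: 127 = 127.
f is primitive ⇔ t has order 127 in GF(2)[t]/(f), i.e. t^(127/q) ≠ 1 for each prime q | 127.
t^(1) mod f = t.
None equal 1, so t has full order 127; f is primitive.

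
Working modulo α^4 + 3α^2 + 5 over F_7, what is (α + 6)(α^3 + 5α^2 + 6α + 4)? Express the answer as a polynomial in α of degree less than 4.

Multiply in F_7[α]: (α + 6)·(α^3 + 5α^2 + 6α + 4) = α^4 + 4α^3 + α^2 + 5α + 3.
Reduce using α^4 ≡ 4α^2 + 2 (mod α^4 + 3α^2 + 5).
Reduced: 4α^3 + 5α^2 + 5α + 5.

4α^3 + 5α^2 + 5α + 5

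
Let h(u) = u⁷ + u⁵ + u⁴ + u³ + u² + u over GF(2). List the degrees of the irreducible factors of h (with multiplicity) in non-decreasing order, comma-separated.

Roots in GF(2): h(0) = 0 → root; h(1) = 0 → root.
Linear factors from roots: (u), (u + 1).
Complete factorization: h(u) = (u)·(u + 1)^2·(u⁴ + u + 1).
Factor degrees with multiplicity: 1 + 1 + 1 + 4 = 7.

1, 1, 1, 4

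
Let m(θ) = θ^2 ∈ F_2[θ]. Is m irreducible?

Check for roots in F_2: m(0) = 0 → root; m(1) = 1.
m(0) = 0, so (θ) divides m(θ); m is reducible.

No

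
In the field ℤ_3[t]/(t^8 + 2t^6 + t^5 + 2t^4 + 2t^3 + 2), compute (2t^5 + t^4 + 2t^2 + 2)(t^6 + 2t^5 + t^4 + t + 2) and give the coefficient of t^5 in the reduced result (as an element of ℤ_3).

Multiply in ℤ_3[t]: (2t^5 + t^4 + 2t^2 + 2)·(t^6 + 2t^5 + t^4 + t + 2) = 2t^11 + 2t^10 + t^9 + t^7 + t^4 + 2t^3 + t^2 + 2t + 1.
Reduce using t^8 ≡ t^6 + 2t^5 + t^4 + t^3 + 1 (mod t^8 + 2t^6 + t^5 + 2t^4 + 2t^3 + 2).
Reduced: t^7 + t^6 + 2t^5 + t^4 + t^3 + 2t + 1.

2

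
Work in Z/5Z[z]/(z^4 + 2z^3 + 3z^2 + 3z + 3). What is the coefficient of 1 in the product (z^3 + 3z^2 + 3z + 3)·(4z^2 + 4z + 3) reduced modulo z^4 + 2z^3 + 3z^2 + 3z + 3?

Multiply in Z/5Z[z]: (z^3 + 3z^2 + 3z + 3)·(4z^2 + 4z + 3) = 4z^5 + z^4 + 2z^3 + 3z^2 + z + 4.
Reduce using z^4 ≡ 3z^3 + 2z^2 + 2z + 2 (mod z^4 + 2z^3 + 3z^2 + 3z + 3).
Reduced: 4z^3 + 2z^2.

0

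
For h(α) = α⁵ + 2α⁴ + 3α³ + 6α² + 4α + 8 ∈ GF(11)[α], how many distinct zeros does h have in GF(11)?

5

Evaluate at each of the 11 elements of GF(11):
h(0) = 8; h(1) = 2; h(2) = 7; h(3) = 10; h(4) = 0 → root; h(5) = 0 → root; h(6) = 0 → root; h(7) = 0 → root; h(8) = 9; h(9) = 0 → root; h(10) = 8.
Roots: {4, 5, 6, 7, 9}.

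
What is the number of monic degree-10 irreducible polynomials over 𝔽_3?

5880

The number of monic irreducibles of degree 10 over GF(3) is (1/10)·Σ_{d∣10} μ(10/d) 3^d.
Divisors of 10: 1, 2, 5, 10; μ(10/d) for each: 1, -1, -1, 1.
Σ = 3^1 − 3^2 − 3^5 + 3^10 = 58800.
N = 58800/10 = 5880.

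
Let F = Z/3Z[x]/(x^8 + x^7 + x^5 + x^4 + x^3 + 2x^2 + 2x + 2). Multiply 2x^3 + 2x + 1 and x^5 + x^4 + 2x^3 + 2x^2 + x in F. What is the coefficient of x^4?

2

Multiply in Z/3Z[x]: (2x^3 + 2x + 1)·(x^5 + x^4 + 2x^3 + 2x^2 + x) = 2x^8 + 2x^7 + x^5 + x^4 + x^2 + x.
Reduce using x^8 ≡ 2x^7 + 2x^5 + 2x^4 + 2x^3 + x^2 + x + 1 (mod x^8 + x^7 + x^5 + x^4 + x^3 + 2x^2 + 2x + 2).
Reduced: 2x^5 + 2x^4 + x^3 + 2.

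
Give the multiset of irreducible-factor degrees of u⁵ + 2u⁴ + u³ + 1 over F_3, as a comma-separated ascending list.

Write h(u) = u⁵ + 2u⁴ + u³ + 1.
Roots in F_3: h(0) = 1; h(1) = 2; h(2) = 1.
Complete factorization: h(u) = (u² + 1)·(u³ + 2u² + 1).
Factor degrees with multiplicity: 2 + 3 = 5.

2, 3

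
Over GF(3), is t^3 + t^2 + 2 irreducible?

Yes

Write h(t) = t^3 + t^2 + 2.
Check for roots in GF(3): h(0) = 2; h(1) = 1; h(2) = 2.
No roots. A degree-3 polynomial over a field with no linear factor is irreducible.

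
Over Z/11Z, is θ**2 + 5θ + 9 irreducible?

Write h(θ) = θ**2 + 5θ + 9.
Check each element of Z/11Z for a root: h(0)=9, h(1)=4, h(2)=1, h(3)=0, h(4)=1, h(5)=4, h(6)=9, h(7)=5, h(8)=3, h(9)=3, h(10)=5.
h(3) = 0, so (θ − 3) divides h(θ); h is reducible.

No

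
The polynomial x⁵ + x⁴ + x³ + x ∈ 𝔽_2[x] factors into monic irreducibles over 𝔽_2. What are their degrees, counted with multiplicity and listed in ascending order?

Write h(x) = x⁵ + x⁴ + x³ + x.
Roots in 𝔽_2: h(0) = 0 → root; h(1) = 0 → root.
Linear factors from roots: (x), (x + 1).
Complete factorization: h(x) = (x)·(x + 1)·(x³ + x + 1).
Factor degrees with multiplicity: 1 + 1 + 3 = 5.

1, 1, 3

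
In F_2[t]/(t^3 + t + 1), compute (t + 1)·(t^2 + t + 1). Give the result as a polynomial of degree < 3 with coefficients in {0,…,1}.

t

Multiply in F_2[t]: (t + 1)·(t^2 + t + 1) = t^3 + 1.
Reduce using t^3 ≡ t + 1 (mod t^3 + t + 1).
Reduced: t.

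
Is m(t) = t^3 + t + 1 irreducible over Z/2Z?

Yes

Check for roots in Z/2Z: m(0) = 1; m(1) = 1.
No roots. A degree-3 polynomial over a field with no linear factor is irreducible.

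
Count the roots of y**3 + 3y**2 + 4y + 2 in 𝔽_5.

Write P(y) = y**3 + 3y**2 + 4y + 2.
Evaluate at each of the 5 elements of 𝔽_5:
P(0) = 2; P(1) = 0 → root; P(2) = 0 → root; P(3) = 3; P(4) = 0 → root.
Roots: {1, 2, 4}.

3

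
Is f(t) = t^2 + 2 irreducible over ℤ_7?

Yes

Check for roots in ℤ_7: f(0) = 2; f(1) = 3; f(2) = 6; f(3) = 4; f(4) = 4; f(5) = 6; f(6) = 3.
No roots. A degree-2 polynomial over a field with no linear factor is irreducible.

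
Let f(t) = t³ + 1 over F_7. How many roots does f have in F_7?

Evaluate at each of the 7 elements of F_7:
f(0) = 1; f(1) = 2; f(2) = 2; f(3) = 0 → root; f(4) = 2; f(5) = 0 → root; f(6) = 0 → root.
Roots: {3, 5, 6}.

3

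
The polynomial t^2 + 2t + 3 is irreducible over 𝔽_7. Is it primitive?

Write f(t) = t^2 + 2t + 3.
|GF(7^2)^×| = 7^2 − 1 = 48. Prime factorization: 48 = 2^4·3.
f is primitive ⇔ t has order 48 in GF(7)[t]/(f), i.e. t^(48/q) ≠ 1 for each prime q | 48.
t^(24) mod f = 6.
t^(16) mod f = 2.
None equal 1, so t has full order 48; f is primitive.

Yes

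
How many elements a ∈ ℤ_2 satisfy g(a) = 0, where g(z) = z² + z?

Evaluate at each of the 2 elements of ℤ_2:
g(0) = 0 → root; g(1) = 0 → root.
Roots: {0, 1}.

2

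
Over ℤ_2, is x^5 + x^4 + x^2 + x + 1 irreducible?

Write h(x) = x^5 + x^4 + x^2 + x + 1.
Check for roots in ℤ_2: h(0) = 1; h(1) = 1.
No roots, so no linear factors.
Monic irreducibles of degree 2 over GF(2): x^2 + x + 1.
None of them divide h (all give nonzero remainder).
No irreducible factor of degree ≤ 2 exists, so h is irreducible over GF(2).

Yes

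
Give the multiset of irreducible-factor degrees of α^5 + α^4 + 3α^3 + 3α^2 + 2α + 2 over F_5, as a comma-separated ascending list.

1, 1, 1, 2

Write g(α) = α^5 + α^4 + 3α^3 + 3α^2 + 2α + 2.
Roots in F_5: g(0) = 2; g(1) = 2; g(2) = 0 → root; g(3) = 0 → root; g(4) = 0 → root.
Linear factors from roots: (α + 3), (α + 2), (α + 1).
Complete factorization: g(α) = (α + 1)·(α + 2)·(α + 3)·(α^2 + 2).
Factor degrees with multiplicity: 1 + 1 + 1 + 2 = 5.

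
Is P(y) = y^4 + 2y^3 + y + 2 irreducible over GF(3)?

Check for roots in GF(3): P(0) = 2; P(1) = 0 → root; P(2) = 0 → root.
P(1) = 0, so (y − 1) divides P(y); P is reducible.

No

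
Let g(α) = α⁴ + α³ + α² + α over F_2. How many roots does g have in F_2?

2

Evaluate at each of the 2 elements of F_2:
g(0) = 0 → root; g(1) = 0 → root.
Roots: {0, 1}.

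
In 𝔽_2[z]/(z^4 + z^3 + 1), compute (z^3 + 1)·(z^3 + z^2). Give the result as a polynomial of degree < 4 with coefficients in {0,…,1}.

z^3

Multiply in 𝔽_2[z]: (z^3 + 1)·(z^3 + z^2) = z^6 + z^5 + z^3 + z^2.
Reduce using z^4 ≡ z^3 + 1 (mod z^4 + z^3 + 1).
Reduced: z^3.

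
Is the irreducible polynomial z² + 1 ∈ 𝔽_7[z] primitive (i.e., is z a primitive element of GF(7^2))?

No

Write f(z) = z² + 1.
|GF(7^2)^×| = 7^2 − 1 = 48. Prime factorization: 48 = 2^4·3.
f is primitive ⇔ z has order 48 in GF(7)[z]/(f), i.e. z^(48/q) ≠ 1 for each prime q | 48.
z^(24) mod f = 1
z^(16) mod f = 1
Since z^(24) = 1, the order of z divides 24 < 48; not primitive.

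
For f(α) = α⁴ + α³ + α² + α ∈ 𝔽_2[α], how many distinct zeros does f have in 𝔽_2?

Evaluate at each of the 2 elements of 𝔽_2:
f(0) = 0 → root; f(1) = 0 → root.
Roots: {0, 1}.

2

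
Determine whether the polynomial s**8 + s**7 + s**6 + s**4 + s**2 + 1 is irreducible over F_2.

Write P(s) = s**8 + s**7 + s**6 + s**4 + s**2 + 1.
Check for roots in F_2: P(0) = 1; P(1) = 0 → root.
P(1) = 0, so (s − 1) divides P(s); P is reducible.

No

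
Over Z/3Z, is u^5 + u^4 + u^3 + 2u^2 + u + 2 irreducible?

Write P(u) = u^5 + u^4 + u^3 + 2u^2 + u + 2.
Check for roots in Z/3Z: P(0) = 2; P(1) = 2; P(2) = 2.
No roots, so no linear factors.
Monic irreducibles of degree 2 over GF(3): u^2 + 1, u^2 + u + 2, u^2 + 2u + 2.
None of them divide P (all give nonzero remainder).
No irreducible factor of degree ≤ 2 exists, so P is irreducible over GF(3).

Yes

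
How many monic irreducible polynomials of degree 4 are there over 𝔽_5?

150

The number of monic irreducibles of degree 4 over GF(5) is (1/4)·Σ_{d∣4} μ(4/d) 5^d.
Divisors of 4: 1, 2, 4; μ(4/d) for each: 0, -1, 1.
Σ = − 5^2 + 5^4 = 600.
N = 600/4 = 150.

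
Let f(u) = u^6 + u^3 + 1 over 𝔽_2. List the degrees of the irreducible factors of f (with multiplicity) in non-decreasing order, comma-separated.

6

Roots in 𝔽_2: f(0) = 1; f(1) = 1.
Complete factorization: f(u) = (u^6 + u^3 + 1).
Factor degrees with multiplicity: 6 = 6.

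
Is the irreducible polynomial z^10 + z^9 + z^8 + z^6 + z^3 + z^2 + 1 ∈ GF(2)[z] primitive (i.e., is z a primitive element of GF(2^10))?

Write f(z) = z^10 + z^9 + z^8 + z^6 + z^3 + z^2 + 1.
|GF(2^10)^×| = 2^10 − 1 = 1023. Prime factorization: 1023 = 3·11·31.
f is primitive ⇔ z has order 1023 in GF(2)[z]/(f), i.e. z^(1023/q) ≠ 1 for each prime q | 1023.
z^(341) mod f = z^9 + z^7 + z^6 + z^5.
z^(93) mod f = z^8 + z^7 + z^5 + z^2 + 1.
z^(33) mod f = z^7 + z^6 + z^2.
None equal 1, so z has full order 1023; f is primitive.

Yes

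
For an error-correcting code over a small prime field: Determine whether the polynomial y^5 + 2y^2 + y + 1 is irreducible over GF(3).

Write f(y) = y^5 + 2y^2 + y + 1.
Check for roots in GF(3): f(0) = 1; f(1) = 2; f(2) = 1.
No roots, so no linear factors.
Monic irreducibles of degree 2 over GF(3): y^2 + 1, y^2 + y + 2, y^2 + 2y + 2.
None of them divide f (all give nonzero remainder).
No irreducible factor of degree ≤ 2 exists, so f is irreducible over GF(3).

Yes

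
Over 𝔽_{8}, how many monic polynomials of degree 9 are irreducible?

14913024

Gauss's count: N_{8}(9) = (1/9) Σ_{d|9} μ(9/d)·8^d.
Divisors of 9: 1, 3, 9; μ(9/d) for each: 0, -1, 1.
Σ = − 8^3 + 8^9 = 134217216.
N = 134217216/9 = 14913024.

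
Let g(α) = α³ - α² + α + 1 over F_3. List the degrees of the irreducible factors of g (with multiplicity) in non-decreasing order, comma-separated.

3

Roots in F_3: g(0) = 1; g(1) = 2; g(2) = 1.
Complete factorization: g(α) = (α³ - α² + α + 1).
Factor degrees with multiplicity: 3 = 3.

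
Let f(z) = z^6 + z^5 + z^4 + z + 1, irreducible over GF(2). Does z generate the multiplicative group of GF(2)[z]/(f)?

Yes

|GF(2^6)^×| = 2^6 − 1 = 63. Prime factorization: 63 = 3^2·7.
f is primitive ⇔ z has order 63 in GF(2)[z]/(f), i.e. z^(63/q) ≠ 1 for each prime q | 63.
z^(21) mod f = z^4 + z^3 + 1.
z^(9) mod f = z^5 + z^2 + z + 1.
None equal 1, so z has full order 63; f is primitive.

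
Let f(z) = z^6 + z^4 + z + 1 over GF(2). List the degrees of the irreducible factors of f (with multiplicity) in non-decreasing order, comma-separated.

Roots in GF(2): f(0) = 1; f(1) = 0 → root.
Linear factors from roots: (z + 1).
Complete factorization: f(z) = (z + 1)·(z^2 + z + 1)·(z^3 + z + 1).
Factor degrees with multiplicity: 1 + 2 + 3 = 6.

1, 2, 3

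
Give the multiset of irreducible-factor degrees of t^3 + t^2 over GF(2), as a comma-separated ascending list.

1, 1, 1

Write g(t) = t^3 + t^2.
Roots in GF(2): g(0) = 0 → root; g(1) = 0 → root.
Linear factors from roots: (t), (t + 1).
Complete factorization: g(t) = (t + 1)·(t)^2.
Factor degrees with multiplicity: 1 + 1 + 1 = 3.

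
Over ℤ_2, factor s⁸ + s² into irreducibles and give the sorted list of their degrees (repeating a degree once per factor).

Write f(s) = s⁸ + s².
Roots in ℤ_2: f(0) = 0 → root; f(1) = 0 → root.
Linear factors from roots: (s), (s + 1).
Complete factorization: f(s) = (s)^2·(s + 1)^2·(s² + s + 1)^2.
Factor degrees with multiplicity: 1 + 1 + 1 + 1 + 2 + 2 = 8.

1, 1, 1, 1, 2, 2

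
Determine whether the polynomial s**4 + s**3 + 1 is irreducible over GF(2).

Yes

Write h(s) = s**4 + s**3 + 1.
Check for roots in GF(2): h(0) = 1; h(1) = 1.
No roots, so no linear factors.
Monic irreducibles of degree 2 over GF(2): s**2 + s + 1.
None of them divide h (all give nonzero remainder).
No irreducible factor of degree ≤ 2 exists, so h is irreducible over GF(2).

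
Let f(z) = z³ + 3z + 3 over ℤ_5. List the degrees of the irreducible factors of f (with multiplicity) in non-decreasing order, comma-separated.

3

Roots in ℤ_5: f(0) = 3; f(1) = 2; f(2) = 2; f(3) = 4; f(4) = 4.
Complete factorization: f(z) = (z³ + 3z + 3).
Factor degrees with multiplicity: 3 = 3.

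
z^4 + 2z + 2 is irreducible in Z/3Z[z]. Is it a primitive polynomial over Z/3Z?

Yes

Write f(z) = z^4 + 2z + 2.
|GF(3^4)^×| = 3^4 − 1 = 80. Prime factorization: 80 = 2^4·5.
f is primitive ⇔ z has order 80 in GF(3)[z]/(f), i.e. z^(80/q) ≠ 1 for each prime q | 80.
z^(40) mod f = 2.
z^(16) mod f = z^3 + 2z + 2.
None equal 1, so z has full order 80; f is primitive.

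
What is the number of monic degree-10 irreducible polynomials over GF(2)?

By the necklace-counting formula, N_2(10) = (1/10) Σ_{d|10} μ(10/d)·2^d.
Divisors of 10: 1, 2, 5, 10; μ(10/d) for each: 1, -1, -1, 1.
Σ = 2^1 − 2^2 − 2^5 + 2^10 = 990.
N = 990/10 = 99.

99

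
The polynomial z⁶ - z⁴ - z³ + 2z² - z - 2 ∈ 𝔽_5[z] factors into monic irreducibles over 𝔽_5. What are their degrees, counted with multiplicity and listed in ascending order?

Write h(z) = z⁶ - z⁴ - z³ + 2z² - z - 2.
Roots in 𝔽_5: h(0) = 3; h(1) = 3; h(2) = 4; h(3) = 4; h(4) = 2.
Complete factorization: h(z) = (z⁶ - z⁴ - z³ + 2z² - z - 2).
Factor degrees with multiplicity: 6 = 6.

6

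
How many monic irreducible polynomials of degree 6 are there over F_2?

x^(2^6) − x is the product of all monic irreducibles of degree dividing 6; Möbius inversion gives N = (1/6) Σ μ(6/d)·2^d.
Divisors of 6: 1, 2, 3, 6; μ(6/d) for each: 1, -1, -1, 1.
Σ = 2^1 − 2^2 − 2^3 + 2^6 = 54.
N = 54/6 = 9.

9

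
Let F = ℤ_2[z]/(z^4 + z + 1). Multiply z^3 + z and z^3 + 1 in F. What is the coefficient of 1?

1

Multiply in ℤ_2[z]: (z^3 + z)·(z^3 + 1) = z^6 + z^4 + z^3 + z.
Reduce using z^4 ≡ z + 1 (mod z^4 + z + 1).
Reduced: z^2 + 1.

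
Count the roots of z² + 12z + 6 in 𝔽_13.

Write g(z) = z² + 12z + 6.
Evaluate at each of the 13 elements of 𝔽_13:
g(0) = 6; g(1) = 6; g(2) = 8; g(3) = 12; g(4) = 5; g(5) = 0 → root; g(6) = 10; g(7) = 9; g(8) = 10; g(9) = 0 → root; g(10) = 5; g(11) = 12; g(12) = 8.
Roots: {5, 9}.

2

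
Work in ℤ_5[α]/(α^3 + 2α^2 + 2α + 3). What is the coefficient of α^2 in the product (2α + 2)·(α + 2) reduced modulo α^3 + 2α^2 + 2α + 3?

2

Multiply in ℤ_5[α]: (2α + 2)·(α + 2) = 2α^2 + α + 4.
Reduced: 2α^2 + α + 4.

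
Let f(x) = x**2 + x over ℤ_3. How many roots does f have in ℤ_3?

2

Evaluate at each of the 3 elements of ℤ_3:
f(0) = 0 → root; f(1) = 2; f(2) = 0 → root.
Roots: {0, 2}.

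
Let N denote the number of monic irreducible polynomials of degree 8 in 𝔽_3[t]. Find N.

810

Gauss's count: N_{3}(8) = (1/8) Σ_{d|8} μ(8/d)·3^d.
Divisors of 8: 1, 2, 4, 8; μ(8/d) for each: 0, 0, -1, 1.
Σ = − 3^4 + 3^8 = 6480.
N = 6480/8 = 810.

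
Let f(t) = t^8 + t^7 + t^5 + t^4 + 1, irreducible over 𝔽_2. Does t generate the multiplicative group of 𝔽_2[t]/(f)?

|GF(2^8)^×| = 2^8 − 1 = 255. Prime factorization: 255 = 3·5·17.
f is primitive ⇔ t has order 255 in GF(2)[t]/(f), i.e. t^(255/q) ≠ 1 for each prime q | 255.
t^(85) mod f = t^7 + t^6 + t^3 + t^2 + 1.
t^(51) mod f = 1
t^(15) mod f = t^5 + t^4 + t + 1.
Since t^(51) = 1, the order of t divides 51 < 255; not primitive.

No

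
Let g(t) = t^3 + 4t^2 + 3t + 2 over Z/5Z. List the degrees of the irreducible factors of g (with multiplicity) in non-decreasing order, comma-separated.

1, 2

Roots in Z/5Z: g(0) = 2; g(1) = 0 → root; g(2) = 2; g(3) = 4; g(4) = 2.
Linear factors from roots: (t + 4).
Complete factorization: g(t) = (t + 4)·(t^2 + 3).
Factor degrees with multiplicity: 1 + 2 = 3.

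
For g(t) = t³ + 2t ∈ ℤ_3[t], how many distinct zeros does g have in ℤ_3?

Evaluate at each of the 3 elements of ℤ_3:
g(0) = 0 → root; g(1) = 0 → root; g(2) = 0 → root.
Roots: {0, 1, 2}.

3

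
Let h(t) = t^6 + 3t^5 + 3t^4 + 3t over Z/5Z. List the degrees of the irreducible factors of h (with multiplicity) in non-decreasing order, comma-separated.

1, 1, 1, 1, 2

Roots in Z/5Z: h(0) = 0 → root; h(1) = 0 → root; h(2) = 4; h(3) = 0 → root; h(4) = 3.
Linear factors from roots: (t), (t + 4), (t + 2).
Complete factorization: h(t) = (t)·(t + 4)·(t + 2)^2·(t^2 + 3).
Factor degrees with multiplicity: 1 + 1 + 1 + 1 + 2 = 6.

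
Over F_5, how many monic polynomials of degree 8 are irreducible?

The number of monic irreducibles of degree 8 over GF(5) is (1/8)·Σ_{d∣8} μ(8/d) 5^d.
Divisors of 8: 1, 2, 4, 8; μ(8/d) for each: 0, 0, -1, 1.
Σ = − 5^4 + 5^8 = 390000.
N = 390000/8 = 48750.

48750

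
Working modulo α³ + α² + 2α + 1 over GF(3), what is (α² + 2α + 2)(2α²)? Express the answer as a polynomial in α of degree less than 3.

Multiply in GF(3)[α]: (α² + 2α + 2)·(2α²) = 2α⁴ + α³ + α².
Reduce using α³ ≡ 2α² + α + 2 (mod α³ + α² + 2α + 1).
Reduced: α² + 1.

α^2 + 1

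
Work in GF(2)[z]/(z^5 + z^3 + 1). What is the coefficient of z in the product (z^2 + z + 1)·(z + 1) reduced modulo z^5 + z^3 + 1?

0

Multiply in GF(2)[z]: (z^2 + z + 1)·(z + 1) = z^3 + 1.
Reduced: z^3 + 1.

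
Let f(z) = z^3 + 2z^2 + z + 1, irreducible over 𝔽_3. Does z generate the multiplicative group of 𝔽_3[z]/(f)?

|GF(3^3)^×| = 3^3 − 1 = 26. Prime factorization: 26 = 2·13.
f is primitive ⇔ z has order 26 in GF(3)[z]/(f), i.e. z^(26/q) ≠ 1 for each prime q | 26.
z^(13) mod f = 2.
z^(2) mod f = z^2.
None equal 1, so z has full order 26; f is primitive.

Yes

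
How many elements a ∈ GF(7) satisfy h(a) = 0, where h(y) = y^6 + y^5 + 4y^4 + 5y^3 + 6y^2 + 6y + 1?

Evaluate at each of the 7 elements of GF(7):
h(0) = 1; h(1) = 3; h(2) = 6; h(3) = 6; h(4) = 5; h(5) = 6; h(6) = 0 → root.
Roots: {6}.

1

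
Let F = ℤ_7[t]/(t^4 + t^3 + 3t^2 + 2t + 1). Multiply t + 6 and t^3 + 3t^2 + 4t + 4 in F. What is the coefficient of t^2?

5

Multiply in ℤ_7[t]: (t + 6)·(t^3 + 3t^2 + 4t + 4) = t^4 + 2t^3 + t^2 + 3.
Reduce using t^4 ≡ 6t^3 + 4t^2 + 5t + 6 (mod t^4 + t^3 + 3t^2 + 2t + 1).
Reduced: t^3 + 5t^2 + 5t + 2.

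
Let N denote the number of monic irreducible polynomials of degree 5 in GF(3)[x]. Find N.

The number of monic irreducibles of degree 5 over GF(3) is (1/5)·Σ_{d∣5} μ(5/d) 3^d.
Divisors of 5: 1, 5; μ(5/d) for each: -1, 1.
Σ = − 3^1 + 3^5 = 240.
N = 240/5 = 48.

48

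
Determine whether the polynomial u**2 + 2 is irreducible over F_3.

No

Write P(u) = u**2 + 2.
Check for roots in F_3: P(0) = 2; P(1) = 0 → root; P(2) = 0 → root.
P(1) = 0, so (u − 1) divides P(u); P is reducible.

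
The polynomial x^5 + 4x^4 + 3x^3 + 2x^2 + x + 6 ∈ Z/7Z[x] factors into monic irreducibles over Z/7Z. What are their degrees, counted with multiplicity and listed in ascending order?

Write g(x) = x^5 + 4x^4 + 3x^3 + 2x^2 + x + 6.
Linear factors from roots: (x + 3), (x + 1).
Complete factorization: g(x) = (x + 1)·(x + 3)·(x^3 + 2).
Factor degrees with multiplicity: 1 + 1 + 3 = 5.

1, 1, 3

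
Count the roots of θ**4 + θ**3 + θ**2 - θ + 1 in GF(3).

Write f(θ) = θ**4 + θ**3 + θ**2 - θ + 1.
Evaluate at each of the 3 elements of GF(3):
f(0) = 1; f(1) = 0 → root; f(2) = 0 → root.
Roots: {1, 2}.

2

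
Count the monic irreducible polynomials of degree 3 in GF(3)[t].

8

The number of monic irreducibles of degree 3 over GF(3) is (1/3)·Σ_{d∣3} μ(3/d) 3^d.
Divisors of 3: 1, 3; μ(3/d) for each: -1, 1.
Σ = − 3^1 + 3^3 = 24.
N = 24/3 = 8.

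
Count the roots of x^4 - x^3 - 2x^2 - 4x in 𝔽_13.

Write P(x) = x^4 - x^3 - 2x^2 - 4x.
Evaluate at each of the 13 elements of 𝔽_13:
P(0) = 0 → root; P(1) = 7; P(2) = 5; P(3) = 11; P(4) = 1; P(5) = 1; P(6) = 9; P(7) = 8; P(8) = 5; P(9) = 5; P(10) = 11; P(11) = 11; P(12) = 4.
Roots: {0}.

1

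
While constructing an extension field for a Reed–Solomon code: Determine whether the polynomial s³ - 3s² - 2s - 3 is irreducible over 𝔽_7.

No

Write g(s) = s³ - 3s² - 2s - 3.
Check for roots in 𝔽_7: g(0) = 4; g(1) = 0 → root; g(2) = 3; g(3) = 5; g(4) = 5; g(5) = 2; g(6) = 2.
g(1) = 0, so (s − 1) divides g(s); g is reducible.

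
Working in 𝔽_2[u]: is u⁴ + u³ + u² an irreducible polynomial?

Write f(u) = u⁴ + u³ + u².
Check for roots in 𝔽_2: f(0) = 0 → root; f(1) = 1.
f(0) = 0, so (u) divides f(u); f is reducible.

No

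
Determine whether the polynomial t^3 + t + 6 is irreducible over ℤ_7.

Yes

Write f(t) = t^3 + t + 6.
Check for roots in ℤ_7: f(0) = 6; f(1) = 1; f(2) = 2; f(3) = 1; f(4) = 4; f(5) = 3; f(6) = 4.
No roots. A degree-3 polynomial over a field with no linear factor is irreducible.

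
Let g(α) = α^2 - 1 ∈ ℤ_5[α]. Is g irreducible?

No

Check for roots in ℤ_5: g(0) = 4; g(1) = 0 → root; g(2) = 3; g(3) = 3; g(4) = 0 → root.
g(1) = 0, so (α − 1) divides g(α); g is reducible.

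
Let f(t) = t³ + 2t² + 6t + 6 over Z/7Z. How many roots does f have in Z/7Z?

1

Evaluate at each of the 7 elements of Z/7Z:
f(0) = 6; f(1) = 1; f(2) = 6; f(3) = 6; f(4) = 0 → root; f(5) = 1; f(6) = 1.
Roots: {4}.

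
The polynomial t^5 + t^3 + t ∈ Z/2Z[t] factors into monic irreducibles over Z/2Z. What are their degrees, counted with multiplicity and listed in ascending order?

1, 2, 2

Write f(t) = t^5 + t^3 + t.
Roots in Z/2Z: f(0) = 0 → root; f(1) = 1.
Linear factors from roots: (t).
Complete factorization: f(t) = (t)·(t^2 + t + 1)^2.
Factor degrees with multiplicity: 1 + 2 + 2 = 5.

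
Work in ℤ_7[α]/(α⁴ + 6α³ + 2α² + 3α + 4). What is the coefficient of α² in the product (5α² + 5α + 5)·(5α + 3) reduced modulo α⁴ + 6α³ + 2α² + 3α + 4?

5

Multiply in ℤ_7[α]: (5α² + 5α + 5)·(5α + 3) = 4α³ + 5α² + 5α + 1.
Reduced: 4α³ + 5α² + 5α + 1.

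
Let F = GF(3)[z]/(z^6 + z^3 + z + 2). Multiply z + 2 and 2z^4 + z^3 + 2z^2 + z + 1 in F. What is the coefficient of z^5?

Multiply in GF(3)[z]: (z + 2)·(2z^4 + z^3 + 2z^2 + z + 1) = 2z^5 + 2z^4 + z^3 + 2z^2 + 2.
Reduced: 2z^5 + 2z^4 + z^3 + 2z^2 + 2.

2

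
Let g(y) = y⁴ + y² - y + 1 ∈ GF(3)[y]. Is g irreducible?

Yes

Check for roots in GF(3): g(0) = 1; g(1) = 2; g(2) = 1.
No roots, so no linear factors.
Monic irreducibles of degree 2 over GF(3): y² + 1, y² + y - 1, y² - y - 1.
None of them divide g (all give nonzero remainder).
No irreducible factor of degree ≤ 2 exists, so g is irreducible over GF(3).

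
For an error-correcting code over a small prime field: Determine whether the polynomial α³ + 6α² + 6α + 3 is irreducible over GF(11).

Write P(α) = α³ + 6α² + 6α + 3.
Check each element of GF(11) for a root: P(0)=3, P(1)=5, P(2)=3, P(3)=3, P(4)=0, P(5)=0, P(6)=9, P(7)=0, P(8)=1, P(9)=7, P(10)=2.
P(4) = 0, so (α − 4) divides P(α); P is reducible.

No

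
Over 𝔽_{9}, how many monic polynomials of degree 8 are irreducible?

5380020

x^(9^8) − x is the product of all monic irreducibles of degree dividing 8; Möbius inversion gives N = (1/8) Σ μ(8/d)·9^d.
Divisors of 8: 1, 2, 4, 8; μ(8/d) for each: 0, 0, -1, 1.
Σ = − 9^4 + 9^8 = 43040160.
N = 43040160/8 = 5380020.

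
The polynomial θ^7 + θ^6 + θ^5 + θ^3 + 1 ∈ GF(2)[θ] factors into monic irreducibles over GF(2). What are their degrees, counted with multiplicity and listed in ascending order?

Write f(θ) = θ^7 + θ^6 + θ^5 + θ^3 + 1.
Roots in GF(2): f(0) = 1; f(1) = 1.
Complete factorization: f(θ) = (θ^2 + θ + 1)^2·(θ^3 + θ^2 + 1).
Factor degrees with multiplicity: 2 + 2 + 3 = 7.

2, 2, 3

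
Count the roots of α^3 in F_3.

Write h(α) = α^3.
Evaluate at each of the 3 elements of F_3:
h(0) = 0 → root; h(1) = 1; h(2) = 2.
Roots: {0}.

1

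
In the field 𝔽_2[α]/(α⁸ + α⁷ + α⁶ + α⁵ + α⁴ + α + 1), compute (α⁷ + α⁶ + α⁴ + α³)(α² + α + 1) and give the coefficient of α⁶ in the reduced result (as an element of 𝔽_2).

Multiply in 𝔽_2[α]: (α⁷ + α⁶ + α⁴ + α³)·(α² + α + 1) = α⁹ + α³.
Reduce using α⁸ ≡ α⁷ + α⁶ + α⁵ + α⁴ + α + 1 (mod α⁸ + α⁷ + α⁶ + α⁵ + α⁴ + α + 1).
Reduced: α⁴ + α³ + α² + 1.

0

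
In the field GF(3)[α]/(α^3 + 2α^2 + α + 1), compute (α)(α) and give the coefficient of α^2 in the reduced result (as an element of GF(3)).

1

Multiply in GF(3)[α]: (α)·(α) = α^2.
Reduced: α^2.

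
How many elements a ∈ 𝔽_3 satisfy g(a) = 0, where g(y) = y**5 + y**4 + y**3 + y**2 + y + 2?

0

Evaluate at each of the 3 elements of 𝔽_3:
g(0) = 2; g(1) = 1; g(2) = 1.
No element is a root.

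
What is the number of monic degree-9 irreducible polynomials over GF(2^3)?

x^(8^9) − x is the product of all monic irreducibles of degree dividing 9; Möbius inversion gives N = (1/9) Σ μ(9/d)·8^d.
Divisors of 9: 1, 3, 9; μ(9/d) for each: 0, -1, 1.
Σ = − 8^3 + 8^9 = 134217216.
N = 134217216/9 = 14913024.

14913024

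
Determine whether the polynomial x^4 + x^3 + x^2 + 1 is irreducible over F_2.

No

Write f(x) = x^4 + x^3 + x^2 + 1.
Check for roots in F_2: f(0) = 1; f(1) = 0 → root.
f(1) = 0, so (x − 1) divides f(x); f is reducible.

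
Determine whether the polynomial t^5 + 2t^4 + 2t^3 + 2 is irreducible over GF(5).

Write g(t) = t^5 + 2t^4 + 2t^3 + 2.
Check for roots in GF(5): g(0) = 2; g(1) = 2; g(2) = 2; g(3) = 1; g(4) = 1.
No roots, so no linear factors.
Degree-2 irreducible divisors: test the 10 monic irreducibles of degree 2 over GF(5).
t^2 + 2 divides g: g(t) = (t^2 + 2)·(t^3 + 2t^2 + 1).

No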